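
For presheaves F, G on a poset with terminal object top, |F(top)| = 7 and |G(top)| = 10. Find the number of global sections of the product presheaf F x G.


Global sections of a presheaf on a poset with terminal top satisfy
Gamma(H) ~ H(top). Presheaves admit pointwise products, so
(F x G)(top) = F(top) x G(top) (Cartesian product).
|Gamma(F x G)| = |F(top)| * |G(top)| = 7 * 10 = 70.

70


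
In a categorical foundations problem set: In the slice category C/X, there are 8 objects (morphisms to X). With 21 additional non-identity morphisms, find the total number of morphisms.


In the slice category C/X, objects are morphisms to X.
Identity morphisms: 8 (one per object of C/X).
Non-identity morphisms: 21.
Total = 8 + 21 = 29

29


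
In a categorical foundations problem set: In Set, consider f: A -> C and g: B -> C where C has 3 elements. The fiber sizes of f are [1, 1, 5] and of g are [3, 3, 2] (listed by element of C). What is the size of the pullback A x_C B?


The pullback A x_C B consists of pairs (a, b) with f(a) = g(b).
For each element c in C, the fiber product has |f^-1(c)| * |g^-1(c)| elements.
Summing over C: 1 * 3 + 1 * 3 + 5 * 2
= 3 + 3 + 10 = 16

16


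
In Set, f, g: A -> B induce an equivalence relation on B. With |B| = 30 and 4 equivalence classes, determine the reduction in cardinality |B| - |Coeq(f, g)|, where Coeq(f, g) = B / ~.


The coequalizer Coeq(f, g) = B / ~ has one element per equivalence class.
|B| = 30, |Coeq(f, g)| = 4.
|B| - |Coeq(f, g)| = 30 - 4 = 26.

26


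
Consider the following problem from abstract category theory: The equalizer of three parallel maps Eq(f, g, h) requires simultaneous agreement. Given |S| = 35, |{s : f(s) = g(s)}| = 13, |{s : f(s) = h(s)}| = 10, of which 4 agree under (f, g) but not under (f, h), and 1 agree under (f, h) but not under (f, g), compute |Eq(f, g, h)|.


Eq(f, g, h) is the triple-agreement set: points in S where all three
maps take the same value. Using inclusion-exclusion on the pairwise data:
Pair (f, g) agrees on 13 points; pair (f, h) on 10 points.
Points agreeing under (f, g) but not (f, h) = 4; under (f, h) but not (f, g) = 1.
Triple-agreement = agreement-in-(f, g) minus points that agree under (f, g) but not (f, h):
|Eq(f, g, h)| = 13 - 4 = 9
(cross-check via (f, h): 10 - 1 = 9.)

9


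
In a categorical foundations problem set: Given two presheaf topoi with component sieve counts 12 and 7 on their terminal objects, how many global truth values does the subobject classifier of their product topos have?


In a product of presheaf topoi E_1 x E_2, the subobject classifier
is Omega = Omega_1 x Omega_2 (componentwise), so
|Omega(top)| = |Omega_1(top_1)| * |Omega_2(top_2)|.
= 12 * 7 = 84.

84


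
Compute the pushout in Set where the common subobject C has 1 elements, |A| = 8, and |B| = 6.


The pushout A +_C B identifies the images of C in A and B.
|A +_C B| = |A| + |B| - |C| (for injections).
= 8 + 6 - 1 = 13

13


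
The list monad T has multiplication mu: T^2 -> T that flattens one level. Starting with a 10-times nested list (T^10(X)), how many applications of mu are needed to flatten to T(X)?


Each application of mu: T^2 -> T removes one layer of nesting.
Starting at depth 10 (i.e., T^10(X)), we need to reach T(X).
Number of mu applications = 10 - 1 = 9

9


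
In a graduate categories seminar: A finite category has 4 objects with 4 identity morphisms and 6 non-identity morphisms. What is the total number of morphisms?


Each object has an identity morphism, giving 4 identities.
Adding the 6 non-identity morphisms:
Total = 4 + 6 = 10

10


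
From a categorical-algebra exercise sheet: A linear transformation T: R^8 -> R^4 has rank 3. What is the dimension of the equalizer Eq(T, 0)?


The equalizer of f and the zero map is ker(f).
By the rank-nullity theorem: dim(ker(f)) = dim(domain) - rank(f).
dim(ker(f)) = 8 - 3 = 5

5


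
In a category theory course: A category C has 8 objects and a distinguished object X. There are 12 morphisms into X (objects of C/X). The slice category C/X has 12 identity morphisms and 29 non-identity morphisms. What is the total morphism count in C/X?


In the slice category C/X, objects are morphisms to X.
Identity morphisms: 12 (one per object of C/X).
Non-identity morphisms: 29.
Total = 12 + 29 = 41

41


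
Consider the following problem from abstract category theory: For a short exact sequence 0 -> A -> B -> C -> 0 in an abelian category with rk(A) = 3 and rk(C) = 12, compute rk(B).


For a short exact sequence 0 -> A -> B -> C -> 0,
rank is additive: rank(B) = rank(A) + rank(C).
rank(B) = 3 + 12 = 15

15


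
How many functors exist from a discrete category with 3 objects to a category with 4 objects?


A functor from a discrete category C to D is determined by
where each object maps. Each of the 3 objects of C can map
to any of the 4 objects of D independently.
Number of functors = 4^3 = 64

64


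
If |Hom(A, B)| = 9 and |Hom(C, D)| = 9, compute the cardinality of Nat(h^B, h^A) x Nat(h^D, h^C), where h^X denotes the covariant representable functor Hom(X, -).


By the Yoneda lemma, Nat(h^B, h^A) is isomorphic to Hom(A, B),
so |Nat(h^B, h^A)| = |Hom(A, B)| and |Nat(h^D, h^C)| = |Hom(C, D)|.
|Hom(A, B)| = 9, |Hom(C, D)| = 9.
|Nat(h^B, h^A) x Nat(h^D, h^C)| = 9 * 9 = 81

81


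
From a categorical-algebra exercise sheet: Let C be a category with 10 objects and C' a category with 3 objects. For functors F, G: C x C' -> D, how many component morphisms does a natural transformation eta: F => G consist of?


A natural transformation eta: F => G assigns one component morphism per
object of the domain category.
The domain is the product category C x C', so
|Ob(C x C')| = |Ob(C)| * |Ob(C')| = 10 * 3 = 30.
Therefore eta has 30 component morphisms.

30


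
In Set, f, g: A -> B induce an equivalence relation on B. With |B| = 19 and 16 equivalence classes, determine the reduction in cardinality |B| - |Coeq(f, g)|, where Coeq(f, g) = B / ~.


The coequalizer Coeq(f, g) = B / ~ has one element per equivalence class.
|B| = 19, |Coeq(f, g)| = 16.
|B| - |Coeq(f, g)| = 19 - 16 = 3.

3


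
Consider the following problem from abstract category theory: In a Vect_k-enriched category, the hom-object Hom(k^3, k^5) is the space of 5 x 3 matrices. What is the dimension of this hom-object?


In Vect-enriched categories, Hom(k^n, k^m) is the space of m x n matrices.
dim(Hom(k^3, k^5)) = 5 * 3 = 15

15


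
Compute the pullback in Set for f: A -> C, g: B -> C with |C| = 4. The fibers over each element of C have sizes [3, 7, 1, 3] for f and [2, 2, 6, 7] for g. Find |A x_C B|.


The pullback A x_C B consists of pairs (a, b) with f(a) = g(b).
For each element c in C, the fiber product has |f^-1(c)| * |g^-1(c)| elements.
Summing over C: 3 * 2 + 7 * 2 + 1 * 6 + 3 * 7
= 6 + 14 + 6 + 21 = 47

47


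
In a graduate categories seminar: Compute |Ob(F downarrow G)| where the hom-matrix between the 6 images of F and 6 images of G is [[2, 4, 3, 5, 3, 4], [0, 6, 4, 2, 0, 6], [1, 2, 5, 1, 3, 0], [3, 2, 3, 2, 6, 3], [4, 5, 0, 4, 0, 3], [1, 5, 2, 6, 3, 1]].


Objects of (F downarrow G) are triples (a, b, h: F(a)->G(b)).
The count equals the sum of all entries in the hom-matrix.
sum(row 0) = 21
sum(row 1) = 18
sum(row 2) = 12
sum(row 3) = 19
sum(row 4) = 16
sum(row 5) = 18
Grand total = 104

104


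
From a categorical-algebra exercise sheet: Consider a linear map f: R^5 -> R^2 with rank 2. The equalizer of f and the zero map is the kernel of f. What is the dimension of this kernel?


The equalizer of f and the zero map is ker(f).
By the rank-nullity theorem: dim(ker(f)) = dim(domain) - rank(f).
dim(ker(f)) = 5 - 2 = 3

3


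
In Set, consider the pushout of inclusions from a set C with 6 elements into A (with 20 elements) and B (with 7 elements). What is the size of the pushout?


The pushout A +_C B identifies the images of C in A and B.
|A +_C B| = |A| + |B| - |C| (for injections).
= 20 + 7 - 6 = 21

21


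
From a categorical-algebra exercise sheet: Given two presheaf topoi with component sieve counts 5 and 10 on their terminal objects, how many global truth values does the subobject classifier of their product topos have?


In a product of presheaf topoi E_1 x E_2, the subobject classifier
is Omega = Omega_1 x Omega_2 (componentwise), so
|Omega(top)| = |Omega_1(top_1)| * |Omega_2(top_2)|.
= 5 * 10 = 50.

50


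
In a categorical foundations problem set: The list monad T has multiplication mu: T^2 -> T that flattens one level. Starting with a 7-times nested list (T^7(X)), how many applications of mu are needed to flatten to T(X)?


Each application of mu: T^2 -> T removes one layer of nesting.
Starting at depth 7 (i.e., T^7(X)), we need to reach T(X).
Number of mu applications = 7 - 1 = 6

6


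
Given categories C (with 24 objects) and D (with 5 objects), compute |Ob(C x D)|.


The product category C x D has objects that are pairs (c, d).
Number of pairs = |Ob(C)| * |Ob(D)| = 24 * 5 = 120

120


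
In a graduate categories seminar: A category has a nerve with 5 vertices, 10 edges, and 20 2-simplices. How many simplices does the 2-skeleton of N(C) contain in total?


The 2-skeleton of the nerve N(C) consists of simplices in dimensions 0, 1, 2:
  |N(C)_0| = 5 (objects)
  |N(C)_1| = 10 (morphisms)
  |N(C)_2| = 20 (composable pairs)
Total = 5 + 10 + 20 = 35

35


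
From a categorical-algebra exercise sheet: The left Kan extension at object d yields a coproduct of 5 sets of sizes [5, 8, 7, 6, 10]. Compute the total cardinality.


Pointwise, the left Kan extension (Lan_F H)(d) is the colimit, indexed
by the comma category (F downarrow d), of H composed with the
projection (F downarrow d) -> C. Here that colimit is given
as a coproduct (disjoint union) of sets, so its cardinality is the
sum of the sizes of the summands.
Coproduct of sets with sizes: 5 + 8 + 7 + 6 + 10
= 36

36


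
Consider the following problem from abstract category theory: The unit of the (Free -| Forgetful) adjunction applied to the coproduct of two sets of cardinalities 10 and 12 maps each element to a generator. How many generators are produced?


The unit eta_X: X -> U(F(X)) of the Free-Forgetful adjunction
maps each element of X to a generator of F(X). For X = S + T (disjoint
union in Set), |S + T| = |S| + |T|.
Total mappings = 10 + 12 = 22.

22


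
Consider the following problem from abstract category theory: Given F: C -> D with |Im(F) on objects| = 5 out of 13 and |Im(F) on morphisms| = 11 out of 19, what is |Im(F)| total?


The image of F consists of distinct objects and distinct morphisms.
|Im(F)| on objects = 5
|Im(F)| on morphisms = 11
Total image cardinality = 5 + 11 = 16

16


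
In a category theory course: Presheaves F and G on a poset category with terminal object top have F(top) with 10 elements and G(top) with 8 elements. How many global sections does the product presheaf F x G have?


Global sections of a presheaf on a poset with terminal top satisfy
Gamma(H) ~ H(top). Presheaves admit pointwise products, so
(F x G)(top) = F(top) x G(top) (Cartesian product).
|Gamma(F x G)| = |F(top)| * |G(top)| = 10 * 8 = 80.

80


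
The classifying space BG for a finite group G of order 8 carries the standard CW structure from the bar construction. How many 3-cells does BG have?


In the bar-construction CW model of BG, the n-cells are indexed by
n-tuples [g_1|...|g_n] of non-identity elements of G (degenerate
simplices with some g_i = e do not contribute cells), so there are
(|G| - 1)^n n-cells.
For dim = 3 with |G| = 8:
cells = (8 - 1)^3 = 7^3 = 343

343


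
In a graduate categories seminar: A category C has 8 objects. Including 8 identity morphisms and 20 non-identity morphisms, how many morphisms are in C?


Each object has an identity morphism, giving 8 identities.
Adding the 20 non-identity morphisms:
Total = 8 + 20 = 28

28


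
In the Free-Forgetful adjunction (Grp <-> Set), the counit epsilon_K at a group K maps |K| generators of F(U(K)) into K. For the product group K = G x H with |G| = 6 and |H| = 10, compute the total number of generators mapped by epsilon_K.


The counit epsilon_K: F(U(K)) -> K of the Free-Forgetful adjunction
maps |K| generators of F(U(K)) into K. For K = G x H (the product group),
|G x H| = |G| * |H|.
Total generators mapped = 6 * 10 = 60.

60


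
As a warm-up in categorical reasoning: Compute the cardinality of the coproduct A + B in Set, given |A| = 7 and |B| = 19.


In Set, the coproduct A + B is the disjoint union.
|A + B| = |A| + |B| = 7 + 19 = 26

26


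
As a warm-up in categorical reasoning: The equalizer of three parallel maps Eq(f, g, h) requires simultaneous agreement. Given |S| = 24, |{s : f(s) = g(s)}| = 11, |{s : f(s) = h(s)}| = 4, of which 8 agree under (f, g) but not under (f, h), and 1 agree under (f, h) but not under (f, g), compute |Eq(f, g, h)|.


Eq(f, g, h) is the triple-agreement set: points in S where all three
maps take the same value. Using inclusion-exclusion on the pairwise data:
Pair (f, g) agrees on 11 points; pair (f, h) on 4 points.
Points agreeing under (f, g) but not (f, h) = 8; under (f, h) but not (f, g) = 1.
Triple-agreement = agreement-in-(f, g) minus points that agree under (f, g) but not (f, h):
|Eq(f, g, h)| = 11 - 8 = 3
(cross-check via (f, h): 4 - 1 = 3.)

3


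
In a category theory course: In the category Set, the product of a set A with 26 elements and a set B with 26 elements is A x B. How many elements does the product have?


In Set, the product A x B is the Cartesian product.
By the universal property, |A x B| = |A| * |B|.
|A x B| = 26 * 26 = 676

676


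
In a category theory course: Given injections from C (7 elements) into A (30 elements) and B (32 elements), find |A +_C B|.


The pushout A +_C B identifies the images of C in A and B.
|A +_C B| = |A| + |B| - |C| (for injections).
= 30 + 32 - 7 = 55

55


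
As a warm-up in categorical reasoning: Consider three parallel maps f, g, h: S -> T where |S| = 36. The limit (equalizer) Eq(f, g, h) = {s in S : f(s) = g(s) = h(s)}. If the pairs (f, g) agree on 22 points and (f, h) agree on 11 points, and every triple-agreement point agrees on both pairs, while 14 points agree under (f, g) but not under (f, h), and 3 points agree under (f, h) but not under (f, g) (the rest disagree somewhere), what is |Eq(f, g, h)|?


Eq(f, g, h) is the triple-agreement set: points in S where all three
maps take the same value. Using inclusion-exclusion on the pairwise data:
Pair (f, g) agrees on 22 points; pair (f, h) on 11 points.
Points agreeing under (f, g) but not (f, h) = 14; under (f, h) but not (f, g) = 3.
Triple-agreement = agreement-in-(f, g) minus points that agree under (f, g) but not (f, h):
|Eq(f, g, h)| = 22 - 14 = 8
(cross-check via (f, h): 11 - 3 = 8.)

8


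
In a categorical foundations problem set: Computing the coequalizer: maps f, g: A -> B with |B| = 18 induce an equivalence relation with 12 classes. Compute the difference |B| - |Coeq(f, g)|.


The coequalizer Coeq(f, g) = B / ~ has one element per equivalence class.
|B| = 18, |Coeq(f, g)| = 12.
|B| - |Coeq(f, g)| = 18 - 12 = 6.

6


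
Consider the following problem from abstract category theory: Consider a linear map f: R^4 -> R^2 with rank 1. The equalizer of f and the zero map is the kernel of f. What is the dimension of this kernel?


The equalizer of f and the zero map is ker(f).
By the rank-nullity theorem: dim(ker(f)) = dim(domain) - rank(f).
dim(ker(f)) = 4 - 1 = 3

3


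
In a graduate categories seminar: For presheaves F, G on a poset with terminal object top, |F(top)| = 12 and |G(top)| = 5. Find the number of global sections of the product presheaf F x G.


Global sections of a presheaf on a poset with terminal top satisfy
Gamma(H) ~ H(top). Presheaves admit pointwise products, so
(F x G)(top) = F(top) x G(top) (Cartesian product).
|Gamma(F x G)| = |F(top)| * |G(top)| = 12 * 5 = 60.

60


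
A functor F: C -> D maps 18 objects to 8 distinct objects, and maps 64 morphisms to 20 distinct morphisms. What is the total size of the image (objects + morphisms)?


The image of F consists of distinct objects and distinct morphisms.
|Im(F)| on objects = 8
|Im(F)| on morphisms = 20
Total image cardinality = 8 + 20 = 28

28


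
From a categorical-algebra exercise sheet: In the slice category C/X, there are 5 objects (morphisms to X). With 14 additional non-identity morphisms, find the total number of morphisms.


In the slice category C/X, objects are morphisms to X.
Identity morphisms: 5 (one per object of C/X).
Non-identity morphisms: 14.
Total = 5 + 14 = 19

19


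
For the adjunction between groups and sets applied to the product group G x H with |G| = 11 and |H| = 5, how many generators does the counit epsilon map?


The counit epsilon_K: F(U(K)) -> K of the Free-Forgetful adjunction
maps |K| generators of F(U(K)) into K. For K = G x H (the product group),
|G x H| = |G| * |H|.
Total generators mapped = 11 * 5 = 55.

55


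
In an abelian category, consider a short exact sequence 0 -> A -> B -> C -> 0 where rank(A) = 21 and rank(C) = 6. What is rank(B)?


For a short exact sequence 0 -> A -> B -> C -> 0,
rank is additive: rank(B) = rank(A) + rank(C).
rank(B) = 21 + 6 = 27

27


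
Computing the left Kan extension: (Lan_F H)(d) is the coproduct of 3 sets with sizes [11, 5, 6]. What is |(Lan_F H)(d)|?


Pointwise, the left Kan extension (Lan_F H)(d) is the colimit, indexed
by the comma category (F downarrow d), of H composed with the
projection (F downarrow d) -> C. Here that colimit is given
as a coproduct (disjoint union) of sets, so its cardinality is the
sum of the sizes of the summands.
Coproduct of sets with sizes: 11 + 5 + 6
= 22

22


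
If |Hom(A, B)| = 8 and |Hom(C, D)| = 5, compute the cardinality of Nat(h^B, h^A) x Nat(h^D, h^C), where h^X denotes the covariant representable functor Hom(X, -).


By the Yoneda lemma, Nat(h^B, h^A) is isomorphic to Hom(A, B),
so |Nat(h^B, h^A)| = |Hom(A, B)| and |Nat(h^D, h^C)| = |Hom(C, D)|.
|Hom(A, B)| = 8, |Hom(C, D)| = 5.
|Nat(h^B, h^A) x Nat(h^D, h^C)| = 8 * 5 = 40

40


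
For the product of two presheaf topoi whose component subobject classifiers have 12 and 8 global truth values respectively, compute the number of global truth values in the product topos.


In a product of presheaf topoi E_1 x E_2, the subobject classifier
is Omega = Omega_1 x Omega_2 (componentwise), so
|Omega(top)| = |Omega_1(top_1)| * |Omega_2(top_2)|.
= 12 * 8 = 96.

96


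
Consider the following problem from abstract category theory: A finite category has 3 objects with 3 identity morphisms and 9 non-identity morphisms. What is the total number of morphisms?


Each object has an identity morphism, giving 3 identities.
Adding the 9 non-identity morphisms:
Total = 3 + 9 = 12

12


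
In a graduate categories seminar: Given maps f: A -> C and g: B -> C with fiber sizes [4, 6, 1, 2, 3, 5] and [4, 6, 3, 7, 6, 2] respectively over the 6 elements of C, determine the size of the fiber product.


The pullback A x_C B consists of pairs (a, b) with f(a) = g(b).
For each element c in C, the fiber product has |f^-1(c)| * |g^-1(c)| elements.
Summing over C: 4 * 4 + 6 * 6 + 1 * 3 + 2 * 7 + 3 * 6 + 5 * 2
= 16 + 36 + 3 + 14 + 18 + 10 = 97

97


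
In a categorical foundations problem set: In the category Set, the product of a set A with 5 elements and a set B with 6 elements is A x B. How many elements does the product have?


In Set, the product A x B is the Cartesian product.
By the universal property, |A x B| = |A| * |B|.
|A x B| = 5 * 6 = 30

30


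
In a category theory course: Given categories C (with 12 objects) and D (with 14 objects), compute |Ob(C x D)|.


The product category C x D has objects that are pairs (c, d).
Number of pairs = |Ob(C)| * |Ob(D)| = 12 * 14 = 168

168


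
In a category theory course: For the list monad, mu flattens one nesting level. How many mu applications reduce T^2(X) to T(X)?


Each application of mu: T^2 -> T removes one layer of nesting.
Starting at depth 2 (i.e., T^2(X)), we need to reach T(X).
Number of mu applications = 2 - 1 = 1

1


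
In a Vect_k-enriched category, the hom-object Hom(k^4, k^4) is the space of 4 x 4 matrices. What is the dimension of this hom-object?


In Vect-enriched categories, Hom(k^n, k^m) is the space of m x n matrices.
dim(Hom(k^4, k^4)) = 4 * 4 = 16

16


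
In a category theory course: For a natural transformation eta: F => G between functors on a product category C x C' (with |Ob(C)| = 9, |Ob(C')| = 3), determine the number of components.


A natural transformation eta: F => G assigns one component morphism per
object of the domain category.
The domain is the product category C x C', so
|Ob(C x C')| = |Ob(C)| * |Ob(C')| = 9 * 3 = 27.
Therefore eta has 27 component morphisms.

27


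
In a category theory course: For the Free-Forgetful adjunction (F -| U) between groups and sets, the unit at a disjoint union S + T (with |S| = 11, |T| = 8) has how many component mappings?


The unit eta_X: X -> U(F(X)) of the Free-Forgetful adjunction
maps each element of X to a generator of F(X). For X = S + T (disjoint
union in Set), |S + T| = |S| + |T|.
Total mappings = 11 + 8 = 19.

19


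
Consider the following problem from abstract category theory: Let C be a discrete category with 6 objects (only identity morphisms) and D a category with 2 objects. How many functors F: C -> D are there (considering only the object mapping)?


A functor from a discrete category C to D is determined by
where each object maps. Each of the 6 objects of C can map
to any of the 2 objects of D independently.
Number of functors = 2^6 = 64

64


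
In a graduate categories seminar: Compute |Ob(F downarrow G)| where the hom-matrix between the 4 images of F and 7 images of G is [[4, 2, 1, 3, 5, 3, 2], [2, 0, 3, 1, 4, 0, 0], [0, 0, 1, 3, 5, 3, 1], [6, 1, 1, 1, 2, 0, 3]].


Objects of (F downarrow G) are triples (a, b, h: F(a)->G(b)).
The count equals the sum of all entries in the hom-matrix.
sum(row 0) = 20
sum(row 1) = 10
sum(row 2) = 13
sum(row 3) = 14
Grand total = 57

57


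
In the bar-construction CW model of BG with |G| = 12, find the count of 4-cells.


In the bar-construction CW model of BG, the n-cells are indexed by
n-tuples [g_1|...|g_n] of non-identity elements of G (degenerate
simplices with some g_i = e do not contribute cells), so there are
(|G| - 1)^n n-cells.
For dim = 4 with |G| = 12:
cells = (12 - 1)^4 = 11^4 = 14641

14641


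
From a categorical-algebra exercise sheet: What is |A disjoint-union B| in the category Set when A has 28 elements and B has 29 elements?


In Set, the coproduct A + B is the disjoint union.
|A + B| = |A| + |B| = 28 + 29 = 57

57


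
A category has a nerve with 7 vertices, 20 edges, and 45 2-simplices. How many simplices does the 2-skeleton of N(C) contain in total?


The 2-skeleton of the nerve N(C) consists of simplices in dimensions 0, 1, 2:
  |N(C)_0| = 7 (objects)
  |N(C)_1| = 20 (morphisms)
  |N(C)_2| = 45 (composable pairs)
Total = 7 + 20 + 45 = 72

72


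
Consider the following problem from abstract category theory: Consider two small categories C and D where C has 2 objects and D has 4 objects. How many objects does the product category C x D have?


The product category C x D has objects that are pairs (c, d).
Number of pairs = |Ob(C)| * |Ob(D)| = 2 * 4 = 8

8


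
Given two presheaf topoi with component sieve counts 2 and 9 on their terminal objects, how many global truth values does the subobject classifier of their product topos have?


In a product of presheaf topoi E_1 x E_2, the subobject classifier
is Omega = Omega_1 x Omega_2 (componentwise), so
|Omega(top)| = |Omega_1(top_1)| * |Omega_2(top_2)|.
= 2 * 9 = 18.

18


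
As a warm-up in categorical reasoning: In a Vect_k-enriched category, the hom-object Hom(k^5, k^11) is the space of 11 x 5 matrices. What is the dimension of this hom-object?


In Vect-enriched categories, Hom(k^n, k^m) is the space of m x n matrices.
dim(Hom(k^5, k^11)) = 11 * 5 = 55

55


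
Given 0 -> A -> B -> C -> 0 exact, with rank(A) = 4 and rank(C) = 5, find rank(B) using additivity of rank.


For a short exact sequence 0 -> A -> B -> C -> 0,
rank is additive: rank(B) = rank(A) + rank(C).
rank(B) = 4 + 5 = 9

9


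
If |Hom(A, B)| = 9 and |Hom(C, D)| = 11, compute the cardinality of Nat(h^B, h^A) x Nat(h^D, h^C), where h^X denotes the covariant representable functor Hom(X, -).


By the Yoneda lemma, Nat(h^B, h^A) is isomorphic to Hom(A, B),
so |Nat(h^B, h^A)| = |Hom(A, B)| and |Nat(h^D, h^C)| = |Hom(C, D)|.
|Hom(A, B)| = 9, |Hom(C, D)| = 11.
|Nat(h^B, h^A) x Nat(h^D, h^C)| = 9 * 11 = 99

99


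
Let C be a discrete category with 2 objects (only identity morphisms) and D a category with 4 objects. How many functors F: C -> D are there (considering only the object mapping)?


A functor from a discrete category C to D is determined by
where each object maps. Each of the 2 objects of C can map
to any of the 4 objects of D independently.
Number of functors = 4^2 = 16

16


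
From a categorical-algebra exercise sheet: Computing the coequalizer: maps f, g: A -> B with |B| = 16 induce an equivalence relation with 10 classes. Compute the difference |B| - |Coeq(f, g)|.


The coequalizer Coeq(f, g) = B / ~ has one element per equivalence class.
|B| = 16, |Coeq(f, g)| = 10.
|B| - |Coeq(f, g)| = 16 - 10 = 6.

6


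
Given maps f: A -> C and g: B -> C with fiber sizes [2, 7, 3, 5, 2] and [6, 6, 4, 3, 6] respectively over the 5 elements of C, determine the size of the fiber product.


The pullback A x_C B consists of pairs (a, b) with f(a) = g(b).
For each element c in C, the fiber product has |f^-1(c)| * |g^-1(c)| elements.
Summing over C: 2 * 6 + 7 * 6 + 3 * 4 + 5 * 3 + 2 * 6
= 12 + 42 + 12 + 15 + 12 = 93

93


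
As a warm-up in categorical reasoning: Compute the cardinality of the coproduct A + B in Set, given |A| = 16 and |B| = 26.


In Set, the coproduct A + B is the disjoint union.
|A + B| = |A| + |B| = 16 + 26 = 42

42


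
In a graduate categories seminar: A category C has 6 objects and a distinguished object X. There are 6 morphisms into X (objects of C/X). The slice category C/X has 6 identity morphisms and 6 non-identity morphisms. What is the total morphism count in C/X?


In the slice category C/X, objects are morphisms to X.
Identity morphisms: 6 (one per object of C/X).
Non-identity morphisms: 6.
Total = 6 + 6 = 12

12


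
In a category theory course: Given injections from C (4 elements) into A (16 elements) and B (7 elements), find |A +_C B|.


The pushout A +_C B identifies the images of C in A and B.
|A +_C B| = |A| + |B| - |C| (for injections).
= 16 + 7 - 4 = 19

19


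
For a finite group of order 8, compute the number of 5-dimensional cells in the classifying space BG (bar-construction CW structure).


In the bar-construction CW model of BG, the n-cells are indexed by
n-tuples [g_1|...|g_n] of non-identity elements of G (degenerate
simplices with some g_i = e do not contribute cells), so there are
(|G| - 1)^n n-cells.
For dim = 5 with |G| = 8:
cells = (8 - 1)^5 = 7^5 = 16807

16807


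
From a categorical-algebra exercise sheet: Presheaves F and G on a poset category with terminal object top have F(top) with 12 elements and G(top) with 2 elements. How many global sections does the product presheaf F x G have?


Global sections of a presheaf on a poset with terminal top satisfy
Gamma(H) ~ H(top). Presheaves admit pointwise products, so
(F x G)(top) = F(top) x G(top) (Cartesian product).
|Gamma(F x G)| = |F(top)| * |G(top)| = 12 * 2 = 24.

24


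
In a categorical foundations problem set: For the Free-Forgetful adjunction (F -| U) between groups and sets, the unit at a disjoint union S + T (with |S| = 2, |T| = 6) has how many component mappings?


The unit eta_X: X -> U(F(X)) of the Free-Forgetful adjunction
maps each element of X to a generator of F(X). For X = S + T (disjoint
union in Set), |S + T| = |S| + |T|.
Total mappings = 2 + 6 = 8.

8


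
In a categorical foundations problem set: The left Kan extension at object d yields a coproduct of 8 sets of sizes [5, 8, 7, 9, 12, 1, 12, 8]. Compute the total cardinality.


Pointwise, the left Kan extension (Lan_F H)(d) is the colimit, indexed
by the comma category (F downarrow d), of H composed with the
projection (F downarrow d) -> C. Here that colimit is given
as a coproduct (disjoint union) of sets, so its cardinality is the
sum of the sizes of the summands.
Coproduct of sets with sizes: 5 + 8 + 7 + 9 + 12 + 1 + 12 + 8
= 62

62


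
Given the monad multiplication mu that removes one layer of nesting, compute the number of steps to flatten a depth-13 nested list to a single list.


Each application of mu: T^2 -> T removes one layer of nesting.
Starting at depth 13 (i.e., T^13(X)), we need to reach T(X).
Number of mu applications = 13 - 1 = 12

12


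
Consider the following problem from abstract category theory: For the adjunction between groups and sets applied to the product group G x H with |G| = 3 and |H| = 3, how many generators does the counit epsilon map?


The counit epsilon_K: F(U(K)) -> K of the Free-Forgetful adjunction
maps |K| generators of F(U(K)) into K. For K = G x H (the product group),
|G x H| = |G| * |H|.
Total generators mapped = 3 * 3 = 9.

9


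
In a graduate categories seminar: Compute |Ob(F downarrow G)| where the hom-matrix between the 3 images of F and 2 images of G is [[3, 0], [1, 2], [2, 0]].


Objects of (F downarrow G) are triples (a, b, h: F(a)->G(b)).
The count equals the sum of all entries in the hom-matrix.
sum(row 0) = 3
sum(row 1) = 3
sum(row 2) = 2
Grand total = 8

8


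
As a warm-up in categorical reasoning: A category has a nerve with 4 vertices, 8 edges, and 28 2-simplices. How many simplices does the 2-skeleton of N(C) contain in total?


The 2-skeleton of the nerve N(C) consists of simplices in dimensions 0, 1, 2:
  |N(C)_0| = 4 (objects)
  |N(C)_1| = 8 (morphisms)
  |N(C)_2| = 28 (composable pairs)
Total = 4 + 8 + 28 = 40

40


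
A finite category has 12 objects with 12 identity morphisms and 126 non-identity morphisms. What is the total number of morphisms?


Each object has an identity morphism, giving 12 identities.
Adding the 126 non-identity morphisms:
Total = 12 + 126 = 138

138


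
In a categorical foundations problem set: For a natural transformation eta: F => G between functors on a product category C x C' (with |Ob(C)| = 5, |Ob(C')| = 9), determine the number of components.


A natural transformation eta: F => G assigns one component morphism per
object of the domain category.
The domain is the product category C x C', so
|Ob(C x C')| = |Ob(C)| * |Ob(C')| = 5 * 9 = 45.
Therefore eta has 45 component morphisms.

45


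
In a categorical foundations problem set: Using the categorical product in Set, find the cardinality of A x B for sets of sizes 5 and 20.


In Set, the product A x B is the Cartesian product.
By the universal property, |A x B| = |A| * |B|.
|A x B| = 5 * 20 = 100

100


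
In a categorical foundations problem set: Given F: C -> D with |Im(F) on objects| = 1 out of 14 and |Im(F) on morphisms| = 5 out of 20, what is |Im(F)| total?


The image of F consists of distinct objects and distinct morphisms.
|Im(F)| on objects = 1
|Im(F)| on morphisms = 5
Total image cardinality = 1 + 5 = 6

6


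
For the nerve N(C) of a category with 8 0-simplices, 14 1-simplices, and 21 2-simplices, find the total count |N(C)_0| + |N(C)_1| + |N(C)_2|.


The 2-skeleton of the nerve N(C) consists of simplices in dimensions 0, 1, 2:
  |N(C)_0| = 8 (objects)
  |N(C)_1| = 14 (morphisms)
  |N(C)_2| = 21 (composable pairs)
Total = 8 + 14 + 21 = 43

43


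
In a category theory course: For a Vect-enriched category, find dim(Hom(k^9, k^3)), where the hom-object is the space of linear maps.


In Vect-enriched categories, Hom(k^n, k^m) is the space of m x n matrices.
dim(Hom(k^9, k^3)) = 3 * 9 = 27

27


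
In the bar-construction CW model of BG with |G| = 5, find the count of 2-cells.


In the bar-construction CW model of BG, the n-cells are indexed by
n-tuples [g_1|...|g_n] of non-identity elements of G (degenerate
simplices with some g_i = e do not contribute cells), so there are
(|G| - 1)^n n-cells.
For dim = 2 with |G| = 5:
cells = (5 - 1)^2 = 4^2 = 16

16


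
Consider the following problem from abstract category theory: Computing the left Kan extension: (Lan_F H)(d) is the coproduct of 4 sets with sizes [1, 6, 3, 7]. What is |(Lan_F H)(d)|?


Pointwise, the left Kan extension (Lan_F H)(d) is the colimit, indexed
by the comma category (F downarrow d), of H composed with the
projection (F downarrow d) -> C. Here that colimit is given
as a coproduct (disjoint union) of sets, so its cardinality is the
sum of the sizes of the summands.
Coproduct of sets with sizes: 1 + 6 + 3 + 7
= 17

17


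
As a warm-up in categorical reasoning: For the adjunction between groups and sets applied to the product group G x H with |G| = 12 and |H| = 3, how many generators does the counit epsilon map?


The counit epsilon_K: F(U(K)) -> K of the Free-Forgetful adjunction
maps |K| generators of F(U(K)) into K. For K = G x H (the product group),
|G x H| = |G| * |H|.
Total generators mapped = 12 * 3 = 36.

36


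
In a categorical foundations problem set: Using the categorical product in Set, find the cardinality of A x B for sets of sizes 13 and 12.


In Set, the product A x B is the Cartesian product.
By the universal property, |A x B| = |A| * |B|.
|A x B| = 13 * 12 = 156

156


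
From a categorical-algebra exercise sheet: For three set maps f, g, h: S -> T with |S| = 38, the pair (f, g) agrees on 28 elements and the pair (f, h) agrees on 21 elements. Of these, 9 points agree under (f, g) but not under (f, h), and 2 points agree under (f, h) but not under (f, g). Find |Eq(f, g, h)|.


Eq(f, g, h) is the triple-agreement set: points in S where all three
maps take the same value. Using inclusion-exclusion on the pairwise data:
Pair (f, g) agrees on 28 points; pair (f, h) on 21 points.
Points agreeing under (f, g) but not (f, h) = 9; under (f, h) but not (f, g) = 2.
Triple-agreement = agreement-in-(f, g) minus points that agree under (f, g) but not (f, h):
|Eq(f, g, h)| = 28 - 9 = 19
(cross-check via (f, h): 21 - 2 = 19.)

19


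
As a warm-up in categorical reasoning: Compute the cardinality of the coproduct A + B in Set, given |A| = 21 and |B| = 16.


In Set, the coproduct A + B is the disjoint union.
|A + B| = |A| + |B| = 21 + 16 = 37

37


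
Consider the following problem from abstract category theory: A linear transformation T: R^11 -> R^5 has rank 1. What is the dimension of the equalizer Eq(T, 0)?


The equalizer of f and the zero map is ker(f).
By the rank-nullity theorem: dim(ker(f)) = dim(domain) - rank(f).
dim(ker(f)) = 11 - 1 = 10

10


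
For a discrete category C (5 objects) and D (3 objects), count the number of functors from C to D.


A functor from a discrete category C to D is determined by
where each object maps. Each of the 5 objects of C can map
to any of the 3 objects of D independently.
Number of functors = 3^5 = 243

243


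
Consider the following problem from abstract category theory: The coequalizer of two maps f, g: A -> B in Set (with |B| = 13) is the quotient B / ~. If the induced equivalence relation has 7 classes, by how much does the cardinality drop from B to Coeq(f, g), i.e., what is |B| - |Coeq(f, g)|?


The coequalizer Coeq(f, g) = B / ~ has one element per equivalence class.
|B| = 13, |Coeq(f, g)| = 7.
|B| - |Coeq(f, g)| = 13 - 7 = 6.

6


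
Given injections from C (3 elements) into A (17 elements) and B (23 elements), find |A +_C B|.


The pushout A +_C B identifies the images of C in A and B.
|A +_C B| = |A| + |B| - |C| (for injections).
= 17 + 23 - 3 = 37

37


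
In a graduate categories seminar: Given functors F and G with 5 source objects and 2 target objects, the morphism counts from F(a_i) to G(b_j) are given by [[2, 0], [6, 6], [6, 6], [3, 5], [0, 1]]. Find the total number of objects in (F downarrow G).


Objects of (F downarrow G) are triples (a, b, h: F(a)->G(b)).
The count equals the sum of all entries in the hom-matrix.
sum(row 0) = 2
sum(row 1) = 12
sum(row 2) = 12
sum(row 3) = 8
sum(row 4) = 1
Grand total = 35

35


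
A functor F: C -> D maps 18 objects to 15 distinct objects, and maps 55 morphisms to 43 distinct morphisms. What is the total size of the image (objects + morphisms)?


The image of F consists of distinct objects and distinct morphisms.
|Im(F)| on objects = 15
|Im(F)| on morphisms = 43
Total image cardinality = 15 + 43 = 58

58


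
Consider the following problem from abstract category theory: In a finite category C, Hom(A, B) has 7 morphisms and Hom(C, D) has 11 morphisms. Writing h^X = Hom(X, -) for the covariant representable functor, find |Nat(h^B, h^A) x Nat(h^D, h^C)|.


By the Yoneda lemma, Nat(h^B, h^A) is isomorphic to Hom(A, B),
so |Nat(h^B, h^A)| = |Hom(A, B)| and |Nat(h^D, h^C)| = |Hom(C, D)|.
|Hom(A, B)| = 7, |Hom(C, D)| = 11.
|Nat(h^B, h^A) x Nat(h^D, h^C)| = 7 * 11 = 77

77


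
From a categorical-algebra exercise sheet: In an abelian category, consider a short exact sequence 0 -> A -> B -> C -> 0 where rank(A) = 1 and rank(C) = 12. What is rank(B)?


For a short exact sequence 0 -> A -> B -> C -> 0,
rank is additive: rank(B) = rank(A) + rank(C).
rank(B) = 1 + 12 = 13

13


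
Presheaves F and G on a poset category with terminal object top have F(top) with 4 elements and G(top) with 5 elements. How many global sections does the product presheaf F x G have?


Global sections of a presheaf on a poset with terminal top satisfy
Gamma(H) ~ H(top). Presheaves admit pointwise products, so
(F x G)(top) = F(top) x G(top) (Cartesian product).
|Gamma(F x G)| = |F(top)| * |G(top)| = 4 * 5 = 20.

20


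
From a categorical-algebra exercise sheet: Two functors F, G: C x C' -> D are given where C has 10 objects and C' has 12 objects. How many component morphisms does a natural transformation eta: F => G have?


A natural transformation eta: F => G assigns one component morphism per
object of the domain category.
The domain is the product category C x C', so
|Ob(C x C')| = |Ob(C)| * |Ob(C')| = 10 * 12 = 120.
Therefore eta has 120 component morphisms.

120


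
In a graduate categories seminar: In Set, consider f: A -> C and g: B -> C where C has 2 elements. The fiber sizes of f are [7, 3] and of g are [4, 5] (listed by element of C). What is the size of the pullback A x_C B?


The pullback A x_C B consists of pairs (a, b) with f(a) = g(b).
For each element c in C, the fiber product has |f^-1(c)| * |g^-1(c)| elements.
Summing over C: 7 * 4 + 3 * 5
= 28 + 15 = 43

43


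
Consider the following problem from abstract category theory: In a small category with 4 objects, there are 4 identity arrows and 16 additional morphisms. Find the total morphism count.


Each object has an identity morphism, giving 4 identities.
Adding the 16 non-identity morphisms:
Total = 4 + 16 = 20

20


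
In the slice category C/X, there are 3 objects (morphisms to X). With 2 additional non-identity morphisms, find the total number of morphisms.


In the slice category C/X, objects are morphisms to X.
Identity morphisms: 3 (one per object of C/X).
Non-identity morphisms: 2.
Total = 3 + 2 = 5

5


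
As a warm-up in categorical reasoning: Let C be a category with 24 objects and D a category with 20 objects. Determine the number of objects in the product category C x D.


The product category C x D has objects that are pairs (c, d).
Number of pairs = |Ob(C)| * |Ob(D)| = 24 * 20 = 480

480


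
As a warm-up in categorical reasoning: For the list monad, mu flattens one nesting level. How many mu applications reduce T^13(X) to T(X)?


Each application of mu: T^2 -> T removes one layer of nesting.
Starting at depth 13 (i.e., T^13(X)), we need to reach T(X).
Number of mu applications = 13 - 1 = 12

12
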